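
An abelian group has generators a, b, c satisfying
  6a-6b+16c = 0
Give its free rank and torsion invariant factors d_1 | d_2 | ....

rank_ℚ(R)=1; free=3−1=2
SNF(R) diag = [2] → torsion [2]

Answer: M ≅ ℤ^2 ⊕ ℤ/2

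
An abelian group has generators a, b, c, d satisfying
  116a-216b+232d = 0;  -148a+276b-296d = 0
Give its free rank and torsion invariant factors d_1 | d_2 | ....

rank_ℚ(R)=2; free=4−2=2
SNF(R) diag = [4, 12] → torsion [4, 12]

Answer: M ≅ ℤ^2 ⊕ ℤ/4 ⊕ ℤ/12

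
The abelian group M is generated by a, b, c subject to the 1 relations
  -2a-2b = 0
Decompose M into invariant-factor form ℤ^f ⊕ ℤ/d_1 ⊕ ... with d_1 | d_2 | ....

rank_ℚ(R)=1; free=3−1=2
SNF(R) diag = [2] → torsion [2]

Answer: M ≅ ℤ^2 ⊕ ℤ/2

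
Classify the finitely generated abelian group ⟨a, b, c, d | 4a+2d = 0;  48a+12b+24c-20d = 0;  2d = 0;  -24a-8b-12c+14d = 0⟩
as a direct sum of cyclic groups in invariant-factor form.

Answer: M ≅ ℤ/2 ⊕ ℤ/4 ⊕ ℤ/4 ⊕ ℤ/12

Derivation:
rank_ℚ(R)=4; free=4−4=0
SNF(R) diag = [2, 4, 4, 12] → torsion [2, 4, 4, 12]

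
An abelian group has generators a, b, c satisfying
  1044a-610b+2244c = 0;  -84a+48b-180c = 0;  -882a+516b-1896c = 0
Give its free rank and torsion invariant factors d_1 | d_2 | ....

Answer: M ≅ ℤ/2 ⊕ ℤ/6 ⊕ ℤ/12

Derivation:
rank_ℚ(R)=3; free=3−3=0
SNF(R) diag = [2, 6, 12] → torsion [2, 6, 12]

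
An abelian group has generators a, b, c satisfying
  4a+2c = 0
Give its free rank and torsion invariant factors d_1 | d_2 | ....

Answer: M ≅ ℤ^2 ⊕ ℤ/2

Derivation:
rank_ℚ(R)=1; free=3−1=2
SNF(R) diag = [2] → torsion [2]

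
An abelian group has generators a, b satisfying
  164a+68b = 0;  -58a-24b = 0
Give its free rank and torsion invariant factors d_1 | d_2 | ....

Answer: M ≅ ℤ/2 ⊕ ℤ/4

Derivation:
rank_ℚ(R)=2; free=2−2=0
SNF(R) diag = [2, 4] → torsion [2, 4]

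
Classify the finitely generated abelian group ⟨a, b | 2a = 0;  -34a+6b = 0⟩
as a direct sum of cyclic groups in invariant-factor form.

rank_ℚ(R)=2; free=2−2=0
SNF(R) diag = [2, 6] → torsion [2, 6]

Answer: M ≅ ℤ/2 ⊕ ℤ/6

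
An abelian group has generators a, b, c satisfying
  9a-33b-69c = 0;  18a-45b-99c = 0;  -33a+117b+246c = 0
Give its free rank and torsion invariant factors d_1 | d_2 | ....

rank_ℚ(R)=3; free=3−3=0
SNF(R) diag = [3, 3, 9] → torsion [3, 3, 9]

Answer: M ≅ ℤ/3 ⊕ ℤ/3 ⊕ ℤ/9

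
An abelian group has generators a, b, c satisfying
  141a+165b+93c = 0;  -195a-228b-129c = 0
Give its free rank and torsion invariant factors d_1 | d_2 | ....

Answer: M ≅ ℤ^1 ⊕ ℤ/3 ⊕ ℤ/9

Derivation:
rank_ℚ(R)=2; free=3−2=1
SNF(R) diag = [3, 9] → torsion [3, 9]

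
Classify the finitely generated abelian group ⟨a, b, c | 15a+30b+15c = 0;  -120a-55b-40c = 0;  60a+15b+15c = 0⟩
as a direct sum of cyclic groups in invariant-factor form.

rank_ℚ(R)=3; free=3−3=0
SNF(R) diag = [5, 15, 15] → torsion [5, 15, 15]

Answer: M ≅ ℤ/5 ⊕ ℤ/15 ⊕ ℤ/15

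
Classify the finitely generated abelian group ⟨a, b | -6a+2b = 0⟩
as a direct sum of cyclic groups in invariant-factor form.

Answer: M ≅ ℤ^1 ⊕ ℤ/2

Derivation:
rank_ℚ(R)=1; free=2−1=1
SNF(R) diag = [2] → torsion [2]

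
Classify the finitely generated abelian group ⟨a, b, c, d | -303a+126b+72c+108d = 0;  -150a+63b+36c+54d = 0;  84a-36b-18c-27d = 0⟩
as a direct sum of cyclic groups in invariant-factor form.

Answer: M ≅ ℤ^1 ⊕ ℤ/3 ⊕ ℤ/9 ⊕ ℤ/9

Derivation:
rank_ℚ(R)=3; free=4−3=1
SNF(R) diag = [3, 9, 9] → torsion [3, 9, 9]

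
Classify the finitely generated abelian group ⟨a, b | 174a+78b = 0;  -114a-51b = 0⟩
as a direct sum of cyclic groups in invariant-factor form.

Answer: M ≅ ℤ/3 ⊕ ℤ/6

Derivation:
rank_ℚ(R)=2; free=2−2=0
SNF(R) diag = [3, 6] → torsion [3, 6]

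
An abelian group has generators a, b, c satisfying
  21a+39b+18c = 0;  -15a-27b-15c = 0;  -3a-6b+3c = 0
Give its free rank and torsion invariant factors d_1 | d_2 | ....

Answer: M ≅ ℤ/3 ⊕ ℤ/3 ⊕ ℤ/9

Derivation:
rank_ℚ(R)=3; free=3−3=0
SNF(R) diag = [3, 3, 9] → torsion [3, 3, 9]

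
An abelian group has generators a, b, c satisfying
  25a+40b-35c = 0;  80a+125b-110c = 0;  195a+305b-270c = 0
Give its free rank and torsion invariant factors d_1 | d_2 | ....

rank_ℚ(R)=3; free=3−3=0
SNF(R) diag = [5, 5, 5] → torsion [5, 5, 5]

Answer: M ≅ ℤ/5 ⊕ ℤ/5 ⊕ ℤ/5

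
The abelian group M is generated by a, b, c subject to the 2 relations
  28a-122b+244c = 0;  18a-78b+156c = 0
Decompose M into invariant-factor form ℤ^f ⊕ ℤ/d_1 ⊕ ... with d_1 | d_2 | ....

rank_ℚ(R)=2; free=3−2=1
SNF(R) diag = [2, 6] → torsion [2, 6]

Answer: M ≅ ℤ^1 ⊕ ℤ/2 ⊕ ℤ/6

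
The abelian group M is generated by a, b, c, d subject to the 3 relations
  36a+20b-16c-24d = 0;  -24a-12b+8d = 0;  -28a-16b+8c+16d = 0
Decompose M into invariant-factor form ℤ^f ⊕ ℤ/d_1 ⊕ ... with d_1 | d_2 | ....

rank_ℚ(R)=3; free=4−3=1
SNF(R) diag = [4, 4, 8] → torsion [4, 4, 8]

Answer: M ≅ ℤ^1 ⊕ ℤ/4 ⊕ ℤ/4 ⊕ ℤ/8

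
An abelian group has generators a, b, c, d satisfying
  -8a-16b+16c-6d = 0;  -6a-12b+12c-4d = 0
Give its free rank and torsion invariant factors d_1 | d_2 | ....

rank_ℚ(R)=2; free=4−2=2
SNF(R) diag = [2, 2] → torsion [2, 2]

Answer: M ≅ ℤ^2 ⊕ ℤ/2 ⊕ ℤ/2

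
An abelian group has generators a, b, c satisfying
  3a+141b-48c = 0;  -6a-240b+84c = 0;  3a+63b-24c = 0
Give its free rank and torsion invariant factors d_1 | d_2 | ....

rank_ℚ(R)=3; free=3−3=0
SNF(R) diag = [3, 6, 12] → torsion [3, 6, 12]

Answer: M ≅ ℤ/3 ⊕ ℤ/6 ⊕ ℤ/12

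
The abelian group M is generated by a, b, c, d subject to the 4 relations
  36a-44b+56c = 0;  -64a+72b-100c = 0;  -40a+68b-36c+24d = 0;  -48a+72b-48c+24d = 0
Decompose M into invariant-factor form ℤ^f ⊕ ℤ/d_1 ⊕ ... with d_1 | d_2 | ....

rank_ℚ(R)=4; free=4−4=0
SNF(R) diag = [4, 4, 12, 24] → torsion [4, 4, 12, 24]

Answer: M ≅ ℤ/4 ⊕ ℤ/4 ⊕ ℤ/12 ⊕ ℤ/24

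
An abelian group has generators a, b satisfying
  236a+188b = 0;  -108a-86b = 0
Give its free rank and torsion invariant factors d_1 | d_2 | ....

rank_ℚ(R)=2; free=2−2=0
SNF(R) diag = [2, 4] → torsion [2, 4]

Answer: M ≅ ℤ/2 ⊕ ℤ/4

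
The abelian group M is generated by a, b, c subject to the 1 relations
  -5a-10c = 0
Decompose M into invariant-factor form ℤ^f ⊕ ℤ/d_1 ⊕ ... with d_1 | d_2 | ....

Answer: M ≅ ℤ^2 ⊕ ℤ/5

Derivation:
rank_ℚ(R)=1; free=3−1=2
SNF(R) diag = [5] → torsion [5]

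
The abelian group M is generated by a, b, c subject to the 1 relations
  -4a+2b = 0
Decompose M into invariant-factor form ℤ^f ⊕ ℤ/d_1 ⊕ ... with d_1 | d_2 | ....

rank_ℚ(R)=1; free=3−1=2
SNF(R) diag = [2] → torsion [2]

Answer: M ≅ ℤ^2 ⊕ ℤ/2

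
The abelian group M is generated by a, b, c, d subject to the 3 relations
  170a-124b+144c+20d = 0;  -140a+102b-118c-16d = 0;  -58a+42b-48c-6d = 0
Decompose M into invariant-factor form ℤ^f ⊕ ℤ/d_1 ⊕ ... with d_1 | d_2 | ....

rank_ℚ(R)=3; free=4−3=1
SNF(R) diag = [2, 2, 2] → torsion [2, 2, 2]

Answer: M ≅ ℤ^1 ⊕ ℤ/2 ⊕ ℤ/2 ⊕ ℤ/2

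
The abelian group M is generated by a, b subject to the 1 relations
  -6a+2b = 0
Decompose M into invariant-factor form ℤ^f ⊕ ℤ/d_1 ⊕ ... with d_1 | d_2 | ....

rank_ℚ(R)=1; free=2−1=1
SNF(R) diag = [2] → torsion [2]

Answer: M ≅ ℤ^1 ⊕ ℤ/2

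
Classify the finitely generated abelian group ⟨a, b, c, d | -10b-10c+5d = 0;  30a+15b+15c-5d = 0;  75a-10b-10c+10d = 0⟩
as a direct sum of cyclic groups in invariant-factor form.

rank_ℚ(R)=3; free=4−3=1
SNF(R) diag = [5, 5, 15] → torsion [5, 5, 15]

Answer: M ≅ ℤ^1 ⊕ ℤ/5 ⊕ ℤ/5 ⊕ ℤ/15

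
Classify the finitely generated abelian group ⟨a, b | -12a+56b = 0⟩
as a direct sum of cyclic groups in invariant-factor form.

rank_ℚ(R)=1; free=2−1=1
SNF(R) diag = [4] → torsion [4]

Answer: M ≅ ℤ^1 ⊕ ℤ/4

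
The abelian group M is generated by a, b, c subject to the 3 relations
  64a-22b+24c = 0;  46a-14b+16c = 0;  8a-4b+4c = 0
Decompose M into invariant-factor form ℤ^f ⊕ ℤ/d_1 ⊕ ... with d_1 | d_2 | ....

Answer: M ≅ ℤ/2 ⊕ ℤ/2 ⊕ ℤ/4

Derivation:
rank_ℚ(R)=3; free=3−3=0
SNF(R) diag = [2, 2, 4] → torsion [2, 2, 4]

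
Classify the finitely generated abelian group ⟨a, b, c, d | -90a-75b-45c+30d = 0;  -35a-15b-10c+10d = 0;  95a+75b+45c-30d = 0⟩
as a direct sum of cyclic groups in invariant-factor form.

rank_ℚ(R)=3; free=4−3=1
SNF(R) diag = [5, 5, 15] → torsion [5, 5, 15]

Answer: M ≅ ℤ^1 ⊕ ℤ/5 ⊕ ℤ/5 ⊕ ℤ/15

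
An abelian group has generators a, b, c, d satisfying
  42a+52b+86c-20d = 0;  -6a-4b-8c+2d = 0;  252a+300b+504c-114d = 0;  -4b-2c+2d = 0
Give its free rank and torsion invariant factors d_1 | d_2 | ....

Answer: M ≅ ℤ/2 ⊕ ℤ/6 ⊕ ℤ/6 ⊕ ℤ/12

Derivation:
rank_ℚ(R)=4; free=4−4=0
SNF(R) diag = [2, 6, 6, 12] → torsion [2, 6, 6, 12]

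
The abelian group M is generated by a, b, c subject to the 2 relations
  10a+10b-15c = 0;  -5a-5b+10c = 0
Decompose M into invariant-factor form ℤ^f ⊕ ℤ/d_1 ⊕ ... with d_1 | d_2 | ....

Answer: M ≅ ℤ^1 ⊕ ℤ/5 ⊕ ℤ/5

Derivation:
rank_ℚ(R)=2; free=3−2=1
SNF(R) diag = [5, 5] → torsion [5, 5]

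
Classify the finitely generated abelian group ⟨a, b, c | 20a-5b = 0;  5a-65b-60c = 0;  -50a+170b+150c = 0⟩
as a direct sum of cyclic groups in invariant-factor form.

Answer: M ≅ ℤ/5 ⊕ ℤ/15 ⊕ ℤ/30

Derivation:
rank_ℚ(R)=3; free=3−3=0
SNF(R) diag = [5, 15, 30] → torsion [5, 15, 30]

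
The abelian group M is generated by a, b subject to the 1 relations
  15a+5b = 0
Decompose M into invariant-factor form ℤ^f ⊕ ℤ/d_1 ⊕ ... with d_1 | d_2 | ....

rank_ℚ(R)=1; free=2−1=1
SNF(R) diag = [5] → torsion [5]

Answer: M ≅ ℤ^1 ⊕ ℤ/5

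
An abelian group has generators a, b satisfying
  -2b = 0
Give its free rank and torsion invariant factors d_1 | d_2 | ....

Answer: M ≅ ℤ^1 ⊕ ℤ/2

Derivation:
rank_ℚ(R)=1; free=2−1=1
SNF(R) diag = [2] → torsion [2]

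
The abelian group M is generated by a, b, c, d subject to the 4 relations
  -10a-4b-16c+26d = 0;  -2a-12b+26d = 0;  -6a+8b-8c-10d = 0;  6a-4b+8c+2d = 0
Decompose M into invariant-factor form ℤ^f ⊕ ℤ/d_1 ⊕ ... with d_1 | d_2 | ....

Answer: M ≅ ℤ/2 ⊕ ℤ/4 ⊕ ℤ/8 ⊕ ℤ/8

Derivation:
rank_ℚ(R)=4; free=4−4=0
SNF(R) diag = [2, 4, 8, 8] → torsion [2, 4, 8, 8]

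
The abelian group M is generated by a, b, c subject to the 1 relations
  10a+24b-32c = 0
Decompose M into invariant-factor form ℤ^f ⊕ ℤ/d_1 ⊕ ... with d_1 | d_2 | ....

Answer: M ≅ ℤ^2 ⊕ ℤ/2

Derivation:
rank_ℚ(R)=1; free=3−1=2
SNF(R) diag = [2] → torsion [2]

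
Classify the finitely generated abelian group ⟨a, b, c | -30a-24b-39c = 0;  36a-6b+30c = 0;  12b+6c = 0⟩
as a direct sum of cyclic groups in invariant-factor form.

Answer: M ≅ ℤ/3 ⊕ ℤ/6 ⊕ ℤ/12

Derivation:
rank_ℚ(R)=3; free=3−3=0
SNF(R) diag = [3, 6, 12] → torsion [3, 6, 12]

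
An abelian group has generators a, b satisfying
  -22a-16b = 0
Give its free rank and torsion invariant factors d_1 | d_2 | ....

rank_ℚ(R)=1; free=2−1=1
SNF(R) diag = [2] → torsion [2]

Answer: M ≅ ℤ^1 ⊕ ℤ/2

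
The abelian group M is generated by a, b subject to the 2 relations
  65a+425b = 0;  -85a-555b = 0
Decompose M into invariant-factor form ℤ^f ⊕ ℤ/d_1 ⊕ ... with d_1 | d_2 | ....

Answer: M ≅ ℤ/5 ⊕ ℤ/10

Derivation:
rank_ℚ(R)=2; free=2−2=0
SNF(R) diag = [5, 10] → torsion [5, 10]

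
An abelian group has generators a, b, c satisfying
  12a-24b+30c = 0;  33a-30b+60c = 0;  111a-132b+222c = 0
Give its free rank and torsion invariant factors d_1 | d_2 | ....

rank_ℚ(R)=3; free=3−3=0
SNF(R) diag = [3, 6, 18] → torsion [3, 6, 18]

Answer: M ≅ ℤ/3 ⊕ ℤ/6 ⊕ ℤ/18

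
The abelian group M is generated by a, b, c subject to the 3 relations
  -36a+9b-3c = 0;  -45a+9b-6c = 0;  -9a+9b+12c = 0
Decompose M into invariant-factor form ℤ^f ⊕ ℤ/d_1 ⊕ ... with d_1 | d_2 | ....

Answer: M ≅ ℤ/3 ⊕ ℤ/9 ⊕ ℤ/18

Derivation:
rank_ℚ(R)=3; free=3−3=0
SNF(R) diag = [3, 9, 18] → torsion [3, 9, 18]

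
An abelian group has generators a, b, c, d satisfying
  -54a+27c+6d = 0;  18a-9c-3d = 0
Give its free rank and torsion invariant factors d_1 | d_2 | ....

rank_ℚ(R)=2; free=4−2=2
SNF(R) diag = [3, 9] → torsion [3, 9]

Answer: M ≅ ℤ^2 ⊕ ℤ/3 ⊕ ℤ/9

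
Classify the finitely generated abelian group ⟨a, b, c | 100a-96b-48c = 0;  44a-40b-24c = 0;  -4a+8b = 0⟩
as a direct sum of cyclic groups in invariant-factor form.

Answer: M ≅ ℤ/4 ⊕ ℤ/8 ⊕ ℤ/24

Derivation:
rank_ℚ(R)=3; free=3−3=0
SNF(R) diag = [4, 8, 24] → torsion [4, 8, 24]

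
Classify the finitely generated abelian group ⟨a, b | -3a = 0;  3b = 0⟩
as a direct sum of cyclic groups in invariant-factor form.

rank_ℚ(R)=2; free=2−2=0
SNF(R) diag = [3, 3] → torsion [3, 3]

Answer: M ≅ ℤ/3 ⊕ ℤ/3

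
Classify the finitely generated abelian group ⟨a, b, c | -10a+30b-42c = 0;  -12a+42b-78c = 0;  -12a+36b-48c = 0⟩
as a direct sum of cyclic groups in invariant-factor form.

rank_ℚ(R)=3; free=3−3=0
SNF(R) diag = [2, 6, 12] → torsion [2, 6, 12]

Answer: M ≅ ℤ/2 ⊕ ℤ/6 ⊕ ℤ/12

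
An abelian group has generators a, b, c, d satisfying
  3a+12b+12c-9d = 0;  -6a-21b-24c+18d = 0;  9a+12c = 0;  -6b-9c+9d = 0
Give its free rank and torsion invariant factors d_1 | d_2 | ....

Answer: M ≅ ℤ/3 ⊕ ℤ/3 ⊕ ℤ/3 ⊕ ℤ/9

Derivation:
rank_ℚ(R)=4; free=4−4=0
SNF(R) diag = [3, 3, 3, 9] → torsion [3, 3, 3, 9]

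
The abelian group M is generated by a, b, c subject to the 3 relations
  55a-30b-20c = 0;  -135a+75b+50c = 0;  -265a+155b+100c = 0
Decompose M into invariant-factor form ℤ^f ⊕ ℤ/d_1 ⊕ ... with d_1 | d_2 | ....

Answer: M ≅ ℤ/5 ⊕ ℤ/5 ⊕ ℤ/10

Derivation:
rank_ℚ(R)=3; free=3−3=0
SNF(R) diag = [5, 5, 10] → torsion [5, 5, 10]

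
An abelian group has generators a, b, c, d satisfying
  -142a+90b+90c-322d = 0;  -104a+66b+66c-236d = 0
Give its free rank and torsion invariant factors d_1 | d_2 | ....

rank_ℚ(R)=2; free=4−2=2
SNF(R) diag = [2, 6] → torsion [2, 6]

Answer: M ≅ ℤ^2 ⊕ ℤ/2 ⊕ ℤ/6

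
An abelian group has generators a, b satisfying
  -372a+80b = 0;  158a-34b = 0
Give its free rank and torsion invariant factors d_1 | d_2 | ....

Answer: M ≅ ℤ/2 ⊕ ℤ/4

Derivation:
rank_ℚ(R)=2; free=2−2=0
SNF(R) diag = [2, 4] → torsion [2, 4]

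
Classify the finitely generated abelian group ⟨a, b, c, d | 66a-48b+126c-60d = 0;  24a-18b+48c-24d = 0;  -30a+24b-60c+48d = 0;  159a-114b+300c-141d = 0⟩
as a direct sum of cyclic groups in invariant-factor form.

Answer: M ≅ ℤ/3 ⊕ ℤ/6 ⊕ ℤ/6 ⊕ ℤ/18

Derivation:
rank_ℚ(R)=4; free=4−4=0
SNF(R) diag = [3, 6, 6, 18] → torsion [3, 6, 6, 18]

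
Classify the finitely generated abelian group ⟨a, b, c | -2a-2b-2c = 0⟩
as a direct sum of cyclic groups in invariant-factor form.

rank_ℚ(R)=1; free=3−1=2
SNF(R) diag = [2] → torsion [2]

Answer: M ≅ ℤ^2 ⊕ ℤ/2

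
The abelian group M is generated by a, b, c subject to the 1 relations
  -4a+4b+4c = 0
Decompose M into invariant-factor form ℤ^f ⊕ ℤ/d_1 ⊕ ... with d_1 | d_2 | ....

Answer: M ≅ ℤ^2 ⊕ ℤ/4

Derivation:
rank_ℚ(R)=1; free=3−1=2
SNF(R) diag = [4] → torsion [4]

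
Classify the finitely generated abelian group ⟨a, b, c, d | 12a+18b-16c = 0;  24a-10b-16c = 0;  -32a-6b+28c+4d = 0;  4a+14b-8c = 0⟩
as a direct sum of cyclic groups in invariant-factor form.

Answer: M ≅ ℤ/2 ⊕ ℤ/4 ⊕ ℤ/4 ⊕ ℤ/8

Derivation:
rank_ℚ(R)=4; free=4−4=0
SNF(R) diag = [2, 4, 4, 8] → torsion [2, 4, 4, 8]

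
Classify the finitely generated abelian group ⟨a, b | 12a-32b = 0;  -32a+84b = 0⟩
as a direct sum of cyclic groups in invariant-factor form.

rank_ℚ(R)=2; free=2−2=0
SNF(R) diag = [4, 4] → torsion [4, 4]

Answer: M ≅ ℤ/4 ⊕ ℤ/4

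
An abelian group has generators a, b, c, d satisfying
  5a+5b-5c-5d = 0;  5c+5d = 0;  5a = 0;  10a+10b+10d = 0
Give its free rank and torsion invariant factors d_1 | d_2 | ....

Answer: M ≅ ℤ/5 ⊕ ℤ/5 ⊕ ℤ/5 ⊕ ℤ/10

Derivation:
rank_ℚ(R)=4; free=4−4=0
SNF(R) diag = [5, 5, 5, 10] → torsion [5, 5, 5, 10]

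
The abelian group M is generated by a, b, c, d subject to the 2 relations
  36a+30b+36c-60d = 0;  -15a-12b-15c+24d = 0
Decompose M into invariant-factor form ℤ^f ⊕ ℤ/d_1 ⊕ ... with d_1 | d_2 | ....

rank_ℚ(R)=2; free=4−2=2
SNF(R) diag = [3, 6] → torsion [3, 6]

Answer: M ≅ ℤ^2 ⊕ ℤ/3 ⊕ ℤ/6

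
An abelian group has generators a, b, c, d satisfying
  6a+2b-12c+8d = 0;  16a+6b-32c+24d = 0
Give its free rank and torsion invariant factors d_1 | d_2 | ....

rank_ℚ(R)=2; free=4−2=2
SNF(R) diag = [2, 2] → torsion [2, 2]

Answer: M ≅ ℤ^2 ⊕ ℤ/2 ⊕ ℤ/2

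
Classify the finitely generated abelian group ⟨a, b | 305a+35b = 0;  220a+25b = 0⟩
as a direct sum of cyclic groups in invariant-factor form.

rank_ℚ(R)=2; free=2−2=0
SNF(R) diag = [5, 15] → torsion [5, 15]

Answer: M ≅ ℤ/5 ⊕ ℤ/15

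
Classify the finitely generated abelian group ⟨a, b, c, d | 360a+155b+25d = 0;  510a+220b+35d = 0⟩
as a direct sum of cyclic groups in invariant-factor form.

Answer: M ≅ ℤ^2 ⊕ ℤ/5 ⊕ ℤ/15

Derivation:
rank_ℚ(R)=2; free=4−2=2
SNF(R) diag = [5, 15] → torsion [5, 15]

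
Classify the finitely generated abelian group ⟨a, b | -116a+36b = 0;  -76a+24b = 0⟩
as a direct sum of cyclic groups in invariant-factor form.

Answer: M ≅ ℤ/4 ⊕ ℤ/12

Derivation:
rank_ℚ(R)=2; free=2−2=0
SNF(R) diag = [4, 12] → torsion [4, 12]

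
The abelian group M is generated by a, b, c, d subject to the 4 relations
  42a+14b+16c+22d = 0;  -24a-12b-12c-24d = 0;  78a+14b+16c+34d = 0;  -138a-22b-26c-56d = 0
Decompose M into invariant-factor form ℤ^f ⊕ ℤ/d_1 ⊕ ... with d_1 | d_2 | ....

rank_ℚ(R)=4; free=4−4=0
SNF(R) diag = [2, 6, 12, 12] → torsion [2, 6, 12, 12]

Answer: M ≅ ℤ/2 ⊕ ℤ/6 ⊕ ℤ/12 ⊕ ℤ/12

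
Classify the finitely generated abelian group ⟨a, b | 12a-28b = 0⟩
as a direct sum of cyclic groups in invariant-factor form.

rank_ℚ(R)=1; free=2−1=1
SNF(R) diag = [4] → torsion [4]

Answer: M ≅ ℤ^1 ⊕ ℤ/4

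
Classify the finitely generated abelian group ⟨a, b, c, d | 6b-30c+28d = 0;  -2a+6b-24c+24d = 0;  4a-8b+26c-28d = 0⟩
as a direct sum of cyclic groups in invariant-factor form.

Answer: M ≅ ℤ^1 ⊕ ℤ/2 ⊕ ℤ/2 ⊕ ℤ/2

Derivation:
rank_ℚ(R)=3; free=4−3=1
SNF(R) diag = [2, 2, 2] → torsion [2, 2, 2]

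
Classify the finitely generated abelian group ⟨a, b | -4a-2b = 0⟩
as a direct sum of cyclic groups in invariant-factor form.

Answer: M ≅ ℤ^1 ⊕ ℤ/2

Derivation:
rank_ℚ(R)=1; free=2−1=1
SNF(R) diag = [2] → torsion [2]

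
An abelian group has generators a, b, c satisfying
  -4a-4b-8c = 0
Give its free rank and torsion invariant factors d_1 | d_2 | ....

rank_ℚ(R)=1; free=3−1=2
SNF(R) diag = [4] → torsion [4]

Answer: M ≅ ℤ^2 ⊕ ℤ/4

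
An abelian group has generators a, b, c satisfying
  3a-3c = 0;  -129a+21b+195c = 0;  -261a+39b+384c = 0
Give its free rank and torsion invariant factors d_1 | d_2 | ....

rank_ℚ(R)=3; free=3−3=0
SNF(R) diag = [3, 3, 3] → torsion [3, 3, 3]

Answer: M ≅ ℤ/3 ⊕ ℤ/3 ⊕ ℤ/3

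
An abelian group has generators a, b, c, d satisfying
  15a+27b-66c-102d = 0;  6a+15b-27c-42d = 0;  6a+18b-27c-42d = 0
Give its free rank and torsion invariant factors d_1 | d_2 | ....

rank_ℚ(R)=3; free=4−3=1
SNF(R) diag = [3, 3, 3] → torsion [3, 3, 3]

Answer: M ≅ ℤ^1 ⊕ ℤ/3 ⊕ ℤ/3 ⊕ ℤ/3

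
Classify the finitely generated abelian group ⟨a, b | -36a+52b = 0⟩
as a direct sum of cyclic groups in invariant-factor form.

Answer: M ≅ ℤ^1 ⊕ ℤ/4

Derivation:
rank_ℚ(R)=1; free=2−1=1
SNF(R) diag = [4] → torsion [4]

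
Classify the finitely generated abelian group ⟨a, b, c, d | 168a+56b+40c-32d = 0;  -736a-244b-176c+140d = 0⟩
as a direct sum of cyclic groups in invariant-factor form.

rank_ℚ(R)=2; free=4−2=2
SNF(R) diag = [4, 8] → torsion [4, 8]

Answer: M ≅ ℤ^2 ⊕ ℤ/4 ⊕ ℤ/8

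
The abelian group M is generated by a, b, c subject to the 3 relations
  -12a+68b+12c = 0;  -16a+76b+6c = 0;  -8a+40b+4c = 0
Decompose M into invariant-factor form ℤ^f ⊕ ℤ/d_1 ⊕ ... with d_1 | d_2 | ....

rank_ℚ(R)=3; free=3−3=0
SNF(R) diag = [2, 4, 8] → torsion [2, 4, 8]

Answer: M ≅ ℤ/2 ⊕ ℤ/4 ⊕ ℤ/8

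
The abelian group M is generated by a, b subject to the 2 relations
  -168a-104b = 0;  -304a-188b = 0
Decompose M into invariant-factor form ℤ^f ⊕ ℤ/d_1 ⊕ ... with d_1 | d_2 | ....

rank_ℚ(R)=2; free=2−2=0
SNF(R) diag = [4, 8] → torsion [4, 8]

Answer: M ≅ ℤ/4 ⊕ ℤ/8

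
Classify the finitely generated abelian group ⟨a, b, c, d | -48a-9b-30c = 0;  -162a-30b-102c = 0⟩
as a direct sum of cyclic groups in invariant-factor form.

rank_ℚ(R)=2; free=4−2=2
SNF(R) diag = [3, 6] → torsion [3, 6]

Answer: M ≅ ℤ^2 ⊕ ℤ/3 ⊕ ℤ/6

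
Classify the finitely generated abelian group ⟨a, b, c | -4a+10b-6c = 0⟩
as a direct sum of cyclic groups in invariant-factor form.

Answer: M ≅ ℤ^2 ⊕ ℤ/2

Derivation:
rank_ℚ(R)=1; free=3−1=2
SNF(R) diag = [2] → torsion [2]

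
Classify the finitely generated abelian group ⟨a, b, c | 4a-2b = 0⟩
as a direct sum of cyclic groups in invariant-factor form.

rank_ℚ(R)=1; free=3−1=2
SNF(R) diag = [2] → torsion [2]

Answer: M ≅ ℤ^2 ⊕ ℤ/2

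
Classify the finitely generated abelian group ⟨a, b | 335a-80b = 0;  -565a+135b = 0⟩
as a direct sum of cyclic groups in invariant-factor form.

Answer: M ≅ ℤ/5 ⊕ ℤ/5

Derivation:
rank_ℚ(R)=2; free=2−2=0
SNF(R) diag = [5, 5] → torsion [5, 5]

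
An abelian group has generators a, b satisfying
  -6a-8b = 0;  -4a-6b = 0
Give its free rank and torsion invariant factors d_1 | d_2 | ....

Answer: M ≅ ℤ/2 ⊕ ℤ/2

Derivation:
rank_ℚ(R)=2; free=2−2=0
SNF(R) diag = [2, 2] → torsion [2, 2]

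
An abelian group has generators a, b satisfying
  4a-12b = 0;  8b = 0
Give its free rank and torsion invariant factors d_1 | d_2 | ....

rank_ℚ(R)=2; free=2−2=0
SNF(R) diag = [4, 8] → torsion [4, 8]

Answer: M ≅ ℤ/4 ⊕ ℤ/8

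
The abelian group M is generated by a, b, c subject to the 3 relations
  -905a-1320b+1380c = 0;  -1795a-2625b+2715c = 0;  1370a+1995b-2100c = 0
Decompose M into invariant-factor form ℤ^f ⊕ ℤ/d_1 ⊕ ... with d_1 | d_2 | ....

Answer: M ≅ ℤ/5 ⊕ ℤ/15 ⊕ ℤ/45

Derivation:
rank_ℚ(R)=3; free=3−3=0
SNF(R) diag = [5, 15, 45] → torsion [5, 15, 45]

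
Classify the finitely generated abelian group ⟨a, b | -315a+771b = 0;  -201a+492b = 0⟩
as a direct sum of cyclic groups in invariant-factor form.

Answer: M ≅ ℤ/3 ⊕ ℤ/3

Derivation:
rank_ℚ(R)=2; free=2−2=0
SNF(R) diag = [3, 3] → torsion [3, 3]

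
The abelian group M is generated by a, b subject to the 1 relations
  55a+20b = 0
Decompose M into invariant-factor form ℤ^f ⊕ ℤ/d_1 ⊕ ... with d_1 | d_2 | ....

rank_ℚ(R)=1; free=2−1=1
SNF(R) diag = [5] → torsion [5]

Answer: M ≅ ℤ^1 ⊕ ℤ/5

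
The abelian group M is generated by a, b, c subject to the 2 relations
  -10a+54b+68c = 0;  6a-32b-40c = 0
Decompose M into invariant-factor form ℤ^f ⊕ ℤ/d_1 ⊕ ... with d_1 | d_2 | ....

Answer: M ≅ ℤ^1 ⊕ ℤ/2 ⊕ ℤ/2

Derivation:
rank_ℚ(R)=2; free=3−2=1
SNF(R) diag = [2, 2] → torsion [2, 2]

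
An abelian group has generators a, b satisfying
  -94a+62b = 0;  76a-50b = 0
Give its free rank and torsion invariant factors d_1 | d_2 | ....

Answer: M ≅ ℤ/2 ⊕ ℤ/6

Derivation:
rank_ℚ(R)=2; free=2−2=0
SNF(R) diag = [2, 6] → torsion [2, 6]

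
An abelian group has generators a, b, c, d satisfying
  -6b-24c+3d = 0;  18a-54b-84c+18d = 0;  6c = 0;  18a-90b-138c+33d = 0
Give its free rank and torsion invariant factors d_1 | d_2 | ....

Answer: M ≅ ℤ/3 ⊕ ℤ/6 ⊕ ℤ/6 ⊕ ℤ/18

Derivation:
rank_ℚ(R)=4; free=4−4=0
SNF(R) diag = [3, 6, 6, 18] → torsion [3, 6, 6, 18]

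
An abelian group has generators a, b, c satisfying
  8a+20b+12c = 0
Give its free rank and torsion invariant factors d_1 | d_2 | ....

rank_ℚ(R)=1; free=3−1=2
SNF(R) diag = [4] → torsion [4]

Answer: M ≅ ℤ^2 ⊕ ℤ/4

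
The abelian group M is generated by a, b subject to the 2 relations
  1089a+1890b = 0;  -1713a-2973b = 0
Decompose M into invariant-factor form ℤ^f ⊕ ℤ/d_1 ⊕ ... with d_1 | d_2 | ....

rank_ℚ(R)=2; free=2−2=0
SNF(R) diag = [3, 9] → torsion [3, 9]

Answer: M ≅ ℤ/3 ⊕ ℤ/9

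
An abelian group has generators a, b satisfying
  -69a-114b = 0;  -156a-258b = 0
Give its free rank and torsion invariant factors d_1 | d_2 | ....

Answer: M ≅ ℤ/3 ⊕ ℤ/6

Derivation:
rank_ℚ(R)=2; free=2−2=0
SNF(R) diag = [3, 6] → torsion [3, 6]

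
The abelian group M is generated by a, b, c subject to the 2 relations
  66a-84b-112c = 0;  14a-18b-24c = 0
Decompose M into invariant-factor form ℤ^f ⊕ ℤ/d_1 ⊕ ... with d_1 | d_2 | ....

rank_ℚ(R)=2; free=3−2=1
SNF(R) diag = [2, 2] → torsion [2, 2]

Answer: M ≅ ℤ^1 ⊕ ℤ/2 ⊕ ℤ/2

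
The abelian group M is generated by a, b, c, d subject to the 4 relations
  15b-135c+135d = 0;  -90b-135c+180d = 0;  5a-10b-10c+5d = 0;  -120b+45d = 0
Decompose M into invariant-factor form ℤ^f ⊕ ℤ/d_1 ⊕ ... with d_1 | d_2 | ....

Answer: M ≅ ℤ/5 ⊕ ℤ/15 ⊕ ℤ/45 ⊕ ℤ/135

Derivation:
rank_ℚ(R)=4; free=4−4=0
SNF(R) diag = [5, 15, 45, 135] → torsion [5, 15, 45, 135]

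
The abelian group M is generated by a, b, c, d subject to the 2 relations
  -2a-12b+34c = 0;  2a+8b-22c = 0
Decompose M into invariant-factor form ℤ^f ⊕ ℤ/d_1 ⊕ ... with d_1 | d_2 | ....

rank_ℚ(R)=2; free=4−2=2
SNF(R) diag = [2, 4] → torsion [2, 4]

Answer: M ≅ ℤ^2 ⊕ ℤ/2 ⊕ ℤ/4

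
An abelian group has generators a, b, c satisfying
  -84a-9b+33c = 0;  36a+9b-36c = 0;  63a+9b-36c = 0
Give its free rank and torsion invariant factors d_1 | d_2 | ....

rank_ℚ(R)=3; free=3−3=0
SNF(R) diag = [3, 9, 27] → torsion [3, 9, 27]

Answer: M ≅ ℤ/3 ⊕ ℤ/9 ⊕ ℤ/27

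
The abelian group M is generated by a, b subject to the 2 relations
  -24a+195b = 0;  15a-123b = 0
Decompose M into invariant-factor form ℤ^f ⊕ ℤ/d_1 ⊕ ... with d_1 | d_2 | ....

rank_ℚ(R)=2; free=2−2=0
SNF(R) diag = [3, 9] → torsion [3, 9]

Answer: M ≅ ℤ/3 ⊕ ℤ/9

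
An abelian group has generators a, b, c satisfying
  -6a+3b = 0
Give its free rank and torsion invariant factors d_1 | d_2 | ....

Answer: M ≅ ℤ^2 ⊕ ℤ/3

Derivation:
rank_ℚ(R)=1; free=3−1=2
SNF(R) diag = [3] → torsion [3]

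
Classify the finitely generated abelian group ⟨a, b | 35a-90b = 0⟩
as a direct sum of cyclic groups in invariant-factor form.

rank_ℚ(R)=1; free=2−1=1
SNF(R) diag = [5] → torsion [5]

Answer: M ≅ ℤ^1 ⊕ ℤ/5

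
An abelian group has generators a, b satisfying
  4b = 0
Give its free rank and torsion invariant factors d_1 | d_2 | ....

rank_ℚ(R)=1; free=2−1=1
SNF(R) diag = [4] → torsion [4]

Answer: M ≅ ℤ^1 ⊕ ℤ/4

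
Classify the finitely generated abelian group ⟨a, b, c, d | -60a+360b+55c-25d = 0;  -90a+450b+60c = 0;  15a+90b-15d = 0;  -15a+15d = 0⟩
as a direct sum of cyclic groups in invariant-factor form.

rank_ℚ(R)=4; free=4−4=0
SNF(R) diag = [5, 15, 30, 90] → torsion [5, 15, 30, 90]

Answer: M ≅ ℤ/5 ⊕ ℤ/15 ⊕ ℤ/30 ⊕ ℤ/90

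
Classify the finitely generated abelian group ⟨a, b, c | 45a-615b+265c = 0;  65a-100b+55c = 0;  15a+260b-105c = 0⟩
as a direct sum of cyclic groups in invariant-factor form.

Answer: M ≅ ℤ/5 ⊕ ℤ/5 ⊕ ℤ/10

Derivation:
rank_ℚ(R)=3; free=3−3=0
SNF(R) diag = [5, 5, 10] → torsion [5, 5, 10]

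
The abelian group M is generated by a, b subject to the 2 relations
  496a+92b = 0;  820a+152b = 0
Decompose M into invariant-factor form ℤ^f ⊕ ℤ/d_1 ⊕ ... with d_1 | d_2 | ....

rank_ℚ(R)=2; free=2−2=0
SNF(R) diag = [4, 12] → torsion [4, 12]

Answer: M ≅ ℤ/4 ⊕ ℤ/12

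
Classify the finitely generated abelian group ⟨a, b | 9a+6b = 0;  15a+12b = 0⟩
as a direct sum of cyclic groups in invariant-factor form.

Answer: M ≅ ℤ/3 ⊕ ℤ/6

Derivation:
rank_ℚ(R)=2; free=2−2=0
SNF(R) diag = [3, 6] → torsion [3, 6]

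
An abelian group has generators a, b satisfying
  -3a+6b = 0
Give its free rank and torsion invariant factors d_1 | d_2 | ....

Answer: M ≅ ℤ^1 ⊕ ℤ/3

Derivation:
rank_ℚ(R)=1; free=2−1=1
SNF(R) diag = [3] → torsion [3]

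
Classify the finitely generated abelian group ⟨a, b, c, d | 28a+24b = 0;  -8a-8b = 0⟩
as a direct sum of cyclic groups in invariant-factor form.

Answer: M ≅ ℤ^2 ⊕ ℤ/4 ⊕ ℤ/8

Derivation:
rank_ℚ(R)=2; free=4−2=2
SNF(R) diag = [4, 8] → torsion [4, 8]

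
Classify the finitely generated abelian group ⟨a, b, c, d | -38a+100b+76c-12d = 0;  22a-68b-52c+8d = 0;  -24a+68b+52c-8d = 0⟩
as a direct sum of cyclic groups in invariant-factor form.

rank_ℚ(R)=3; free=4−3=1
SNF(R) diag = [2, 4, 4] → torsion [2, 4, 4]

Answer: M ≅ ℤ^1 ⊕ ℤ/2 ⊕ ℤ/4 ⊕ ℤ/4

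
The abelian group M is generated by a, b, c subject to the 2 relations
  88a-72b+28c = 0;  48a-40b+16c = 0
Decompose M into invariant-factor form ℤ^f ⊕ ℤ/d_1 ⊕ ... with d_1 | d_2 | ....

Answer: M ≅ ℤ^1 ⊕ ℤ/4 ⊕ ℤ/8

Derivation:
rank_ℚ(R)=2; free=3−2=1
SNF(R) diag = [4, 8] → torsion [4, 8]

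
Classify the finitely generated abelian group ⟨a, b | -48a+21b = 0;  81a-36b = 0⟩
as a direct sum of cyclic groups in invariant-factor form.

Answer: M ≅ ℤ/3 ⊕ ℤ/9

Derivation:
rank_ℚ(R)=2; free=2−2=0
SNF(R) diag = [3, 9] → torsion [3, 9]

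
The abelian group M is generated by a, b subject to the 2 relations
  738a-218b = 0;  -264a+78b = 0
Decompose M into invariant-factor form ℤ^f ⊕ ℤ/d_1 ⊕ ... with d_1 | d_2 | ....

Answer: M ≅ ℤ/2 ⊕ ℤ/6

Derivation:
rank_ℚ(R)=2; free=2−2=0
SNF(R) diag = [2, 6] → torsion [2, 6]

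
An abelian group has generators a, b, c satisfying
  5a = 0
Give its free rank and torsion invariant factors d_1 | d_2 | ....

rank_ℚ(R)=1; free=3−1=2
SNF(R) diag = [5] → torsion [5]

Answer: M ≅ ℤ^2 ⊕ ℤ/5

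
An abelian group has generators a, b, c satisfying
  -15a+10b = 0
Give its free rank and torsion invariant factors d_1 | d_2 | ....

Answer: M ≅ ℤ^2 ⊕ ℤ/5

Derivation:
rank_ℚ(R)=1; free=3−1=2
SNF(R) diag = [5] → torsion [5]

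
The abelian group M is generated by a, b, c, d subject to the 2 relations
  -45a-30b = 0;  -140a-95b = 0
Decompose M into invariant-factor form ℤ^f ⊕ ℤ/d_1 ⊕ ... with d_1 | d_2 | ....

rank_ℚ(R)=2; free=4−2=2
SNF(R) diag = [5, 15] → torsion [5, 15]

Answer: M ≅ ℤ^2 ⊕ ℤ/5 ⊕ ℤ/15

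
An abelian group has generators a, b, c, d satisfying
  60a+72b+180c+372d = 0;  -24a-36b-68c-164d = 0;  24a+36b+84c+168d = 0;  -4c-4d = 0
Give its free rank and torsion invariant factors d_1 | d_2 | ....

Answer: M ≅ ℤ/4 ⊕ ℤ/12 ⊕ ℤ/12 ⊕ ℤ/36

Derivation:
rank_ℚ(R)=4; free=4−4=0
SNF(R) diag = [4, 12, 12, 36] → torsion [4, 12, 12, 36]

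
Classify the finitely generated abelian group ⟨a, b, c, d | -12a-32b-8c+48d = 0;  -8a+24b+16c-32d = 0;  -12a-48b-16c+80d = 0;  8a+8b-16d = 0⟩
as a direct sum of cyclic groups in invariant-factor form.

rank_ℚ(R)=4; free=4−4=0
SNF(R) diag = [4, 8, 8, 16] → torsion [4, 8, 8, 16]

Answer: M ≅ ℤ/4 ⊕ ℤ/8 ⊕ ℤ/8 ⊕ ℤ/16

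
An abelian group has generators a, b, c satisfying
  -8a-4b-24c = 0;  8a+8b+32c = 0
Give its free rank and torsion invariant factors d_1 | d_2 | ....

rank_ℚ(R)=2; free=3−2=1
SNF(R) diag = [4, 8] → torsion [4, 8]

Answer: M ≅ ℤ^1 ⊕ ℤ/4 ⊕ ℤ/8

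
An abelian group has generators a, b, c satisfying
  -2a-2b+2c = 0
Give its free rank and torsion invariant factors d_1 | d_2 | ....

Answer: M ≅ ℤ^2 ⊕ ℤ/2

Derivation:
rank_ℚ(R)=1; free=3−1=2
SNF(R) diag = [2] → torsion [2]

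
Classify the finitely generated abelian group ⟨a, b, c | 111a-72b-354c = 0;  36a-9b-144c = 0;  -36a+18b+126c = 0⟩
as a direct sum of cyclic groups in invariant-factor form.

rank_ℚ(R)=3; free=3−3=0
SNF(R) diag = [3, 9, 18] → torsion [3, 9, 18]

Answer: M ≅ ℤ/3 ⊕ ℤ/9 ⊕ ℤ/18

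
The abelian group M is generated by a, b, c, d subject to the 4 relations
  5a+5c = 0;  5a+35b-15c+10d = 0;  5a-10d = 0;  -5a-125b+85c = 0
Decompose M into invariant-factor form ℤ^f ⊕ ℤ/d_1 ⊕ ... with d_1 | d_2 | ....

rank_ℚ(R)=4; free=4−4=0
SNF(R) diag = [5, 5, 5, 10] → torsion [5, 5, 5, 10]

Answer: M ≅ ℤ/5 ⊕ ℤ/5 ⊕ ℤ/5 ⊕ ℤ/10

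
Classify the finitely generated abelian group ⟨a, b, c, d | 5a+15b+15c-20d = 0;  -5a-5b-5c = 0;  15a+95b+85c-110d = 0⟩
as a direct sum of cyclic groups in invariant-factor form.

rank_ℚ(R)=3; free=4−3=1
SNF(R) diag = [5, 10, 10] → torsion [5, 10, 10]

Answer: M ≅ ℤ^1 ⊕ ℤ/5 ⊕ ℤ/10 ⊕ ℤ/10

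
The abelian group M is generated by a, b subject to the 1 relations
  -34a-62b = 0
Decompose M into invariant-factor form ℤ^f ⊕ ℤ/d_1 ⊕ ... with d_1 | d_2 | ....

Answer: M ≅ ℤ^1 ⊕ ℤ/2

Derivation:
rank_ℚ(R)=1; free=2−1=1
SNF(R) diag = [2] → torsion [2]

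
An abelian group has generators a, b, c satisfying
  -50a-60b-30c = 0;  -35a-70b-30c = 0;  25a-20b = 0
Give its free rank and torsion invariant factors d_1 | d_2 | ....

rank_ℚ(R)=3; free=3−3=0
SNF(R) diag = [5, 10, 30] → torsion [5, 10, 30]

Answer: M ≅ ℤ/5 ⊕ ℤ/10 ⊕ ℤ/30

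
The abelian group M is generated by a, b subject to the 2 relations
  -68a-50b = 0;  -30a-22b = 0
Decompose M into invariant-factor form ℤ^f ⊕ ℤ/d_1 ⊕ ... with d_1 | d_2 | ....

rank_ℚ(R)=2; free=2−2=0
SNF(R) diag = [2, 2] → torsion [2, 2]

Answer: M ≅ ℤ/2 ⊕ ℤ/2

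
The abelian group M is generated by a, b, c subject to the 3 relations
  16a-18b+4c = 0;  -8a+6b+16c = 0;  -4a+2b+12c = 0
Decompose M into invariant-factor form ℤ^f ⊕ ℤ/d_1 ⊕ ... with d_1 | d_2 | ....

Answer: M ≅ ℤ/2 ⊕ ℤ/4 ⊕ ℤ/12

Derivation:
rank_ℚ(R)=3; free=3−3=0
SNF(R) diag = [2, 4, 12] → torsion [2, 4, 12]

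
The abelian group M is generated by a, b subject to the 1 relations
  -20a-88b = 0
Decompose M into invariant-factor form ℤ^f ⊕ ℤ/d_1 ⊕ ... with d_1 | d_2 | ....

Answer: M ≅ ℤ^1 ⊕ ℤ/4

Derivation:
rank_ℚ(R)=1; free=2−1=1
SNF(R) diag = [4] → torsion [4]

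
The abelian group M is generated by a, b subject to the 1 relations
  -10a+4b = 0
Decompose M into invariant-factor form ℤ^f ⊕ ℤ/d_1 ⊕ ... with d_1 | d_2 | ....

Answer: M ≅ ℤ^1 ⊕ ℤ/2

Derivation:
rank_ℚ(R)=1; free=2−1=1
SNF(R) diag = [2] → torsion [2]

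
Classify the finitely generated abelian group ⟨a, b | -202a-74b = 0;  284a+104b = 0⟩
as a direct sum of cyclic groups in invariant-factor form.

Answer: M ≅ ℤ/2 ⊕ ℤ/4

Derivation:
rank_ℚ(R)=2; free=2−2=0
SNF(R) diag = [2, 4] → torsion [2, 4]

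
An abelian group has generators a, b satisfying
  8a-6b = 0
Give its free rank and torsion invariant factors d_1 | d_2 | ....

Answer: M ≅ ℤ^1 ⊕ ℤ/2

Derivation:
rank_ℚ(R)=1; free=2−1=1
SNF(R) diag = [2] → torsion [2]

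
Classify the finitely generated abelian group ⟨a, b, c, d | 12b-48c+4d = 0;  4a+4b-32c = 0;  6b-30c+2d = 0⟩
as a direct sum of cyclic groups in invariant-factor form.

Answer: M ≅ ℤ^1 ⊕ ℤ/2 ⊕ ℤ/4 ⊕ ℤ/12

Derivation:
rank_ℚ(R)=3; free=4−3=1
SNF(R) diag = [2, 4, 12] → torsion [2, 4, 12]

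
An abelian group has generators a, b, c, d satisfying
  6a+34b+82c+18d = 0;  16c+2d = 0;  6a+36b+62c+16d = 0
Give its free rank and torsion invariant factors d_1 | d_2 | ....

rank_ℚ(R)=3; free=4−3=1
SNF(R) diag = [2, 2, 6] → torsion [2, 2, 6]

Answer: M ≅ ℤ^1 ⊕ ℤ/2 ⊕ ℤ/2 ⊕ ℤ/6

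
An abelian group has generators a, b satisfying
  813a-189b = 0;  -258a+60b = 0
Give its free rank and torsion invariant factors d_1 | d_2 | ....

rank_ℚ(R)=2; free=2−2=0
SNF(R) diag = [3, 6] → torsion [3, 6]

Answer: M ≅ ℤ/3 ⊕ ℤ/6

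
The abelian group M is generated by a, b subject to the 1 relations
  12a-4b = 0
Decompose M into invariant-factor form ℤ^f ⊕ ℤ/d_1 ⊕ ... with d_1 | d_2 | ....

Answer: M ≅ ℤ^1 ⊕ ℤ/4

Derivation:
rank_ℚ(R)=1; free=2−1=1
SNF(R) diag = [4] → torsion [4]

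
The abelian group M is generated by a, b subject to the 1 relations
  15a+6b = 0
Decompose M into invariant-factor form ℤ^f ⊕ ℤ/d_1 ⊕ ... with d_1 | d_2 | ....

Answer: M ≅ ℤ^1 ⊕ ℤ/3

Derivation:
rank_ℚ(R)=1; free=2−1=1
SNF(R) diag = [3] → torsion [3]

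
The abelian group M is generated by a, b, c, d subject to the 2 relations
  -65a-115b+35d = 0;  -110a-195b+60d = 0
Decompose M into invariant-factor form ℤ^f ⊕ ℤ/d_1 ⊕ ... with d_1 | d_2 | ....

Answer: M ≅ ℤ^2 ⊕ ℤ/5 ⊕ ℤ/5

Derivation:
rank_ℚ(R)=2; free=4−2=2
SNF(R) diag = [5, 5] → torsion [5, 5]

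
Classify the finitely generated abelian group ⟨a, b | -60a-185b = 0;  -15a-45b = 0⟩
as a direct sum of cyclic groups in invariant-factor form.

rank_ℚ(R)=2; free=2−2=0
SNF(R) diag = [5, 15] → torsion [5, 15]

Answer: M ≅ ℤ/5 ⊕ ℤ/15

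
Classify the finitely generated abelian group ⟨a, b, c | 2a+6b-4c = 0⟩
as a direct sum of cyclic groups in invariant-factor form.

rank_ℚ(R)=1; free=3−1=2
SNF(R) diag = [2] → torsion [2]

Answer: M ≅ ℤ^2 ⊕ ℤ/2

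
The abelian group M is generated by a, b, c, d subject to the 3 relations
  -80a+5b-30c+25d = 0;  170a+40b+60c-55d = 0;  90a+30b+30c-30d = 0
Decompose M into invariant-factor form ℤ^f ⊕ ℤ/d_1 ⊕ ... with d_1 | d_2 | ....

Answer: M ≅ ℤ^1 ⊕ ℤ/5 ⊕ ℤ/15 ⊕ ℤ/30

Derivation:
rank_ℚ(R)=3; free=4−3=1
SNF(R) diag = [5, 15, 30] → torsion [5, 15, 30]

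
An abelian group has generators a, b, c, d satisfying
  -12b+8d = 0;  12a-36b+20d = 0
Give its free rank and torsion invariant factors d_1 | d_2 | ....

rank_ℚ(R)=2; free=4−2=2
SNF(R) diag = [4, 12] → torsion [4, 12]

Answer: M ≅ ℤ^2 ⊕ ℤ/4 ⊕ ℤ/12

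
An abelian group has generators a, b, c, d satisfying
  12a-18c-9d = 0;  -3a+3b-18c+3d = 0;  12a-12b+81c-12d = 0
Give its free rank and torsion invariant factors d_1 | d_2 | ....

Answer: M ≅ ℤ^1 ⊕ ℤ/3 ⊕ ℤ/3 ⊕ ℤ/9

Derivation:
rank_ℚ(R)=3; free=4−3=1
SNF(R) diag = [3, 3, 9] → torsion [3, 3, 9]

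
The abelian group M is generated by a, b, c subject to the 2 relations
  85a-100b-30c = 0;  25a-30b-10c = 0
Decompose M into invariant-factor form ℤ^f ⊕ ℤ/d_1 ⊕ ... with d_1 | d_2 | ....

Answer: M ≅ ℤ^1 ⊕ ℤ/5 ⊕ ℤ/10

Derivation:
rank_ℚ(R)=2; free=3−2=1
SNF(R) diag = [5, 10] → torsion [5, 10]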